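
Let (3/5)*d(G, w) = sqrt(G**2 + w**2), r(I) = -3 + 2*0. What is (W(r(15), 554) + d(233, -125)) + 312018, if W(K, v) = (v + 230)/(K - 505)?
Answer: 39626090/127 + 5*sqrt(69914)/3 ≈ 3.1246e+5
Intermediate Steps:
r(I) = -3 (r(I) = -3 + 0 = -3)
W(K, v) = (230 + v)/(-505 + K)
d(G, w) = 5*sqrt(G**2 + w**2)/3
(W(r(15), 554) + d(233, -125)) + 312018 = ((230 + 554)/(-505 - 3) + 5*sqrt(233**2 + (-125)**2)/3) + 312018 = (784/(-508) + 5*sqrt(54289 + 15625)/3) + 312018 = (-1/508*784 + 5*sqrt(69914)/3) + 312018 = (-196/127 + 5*sqrt(69914)/3) + 312018 = 39626090/127 + 5*sqrt(69914)/3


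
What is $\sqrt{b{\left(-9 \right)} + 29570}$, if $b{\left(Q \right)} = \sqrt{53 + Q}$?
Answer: $\sqrt{29570 + 2 \sqrt{11}} \approx 171.98$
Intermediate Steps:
$\sqrt{b{\left(-9 \right)} + 29570} = \sqrt{\sqrt{53 - 9} + 29570} = \sqrt{\sqrt{44} + 29570} = \sqrt{2 \sqrt{11} + 29570} = \sqrt{29570 + 2 \sqrt{11}}$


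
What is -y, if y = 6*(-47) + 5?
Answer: 277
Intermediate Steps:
y = -277 (y = -282 + 5 = -277)
-y = -1*(-277) = 277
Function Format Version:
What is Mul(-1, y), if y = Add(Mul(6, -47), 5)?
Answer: 277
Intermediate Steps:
y = -277 (y = Add(-282, 5) = -277)
Mul(-1, y) = Mul(-1, -277) = 277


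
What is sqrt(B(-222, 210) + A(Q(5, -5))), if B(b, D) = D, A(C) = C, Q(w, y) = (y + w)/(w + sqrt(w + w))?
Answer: sqrt(210) ≈ 14.491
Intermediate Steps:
Q(w, y) = (w + y)/(w + sqrt(2)*sqrt(w)) (Q(w, y) = (w + y)/(w + sqrt(2*w)) = (w + y)/(w + sqrt(2)*sqrt(w)))
sqrt(B(-222, 210) + A(Q(5, -5))) = sqrt(210 + (5 - 5)/(5 + sqrt(2)*sqrt(5))) = sqrt(210 + 0/(5 + sqrt(10))) = sqrt(210 + 0) = sqrt(210)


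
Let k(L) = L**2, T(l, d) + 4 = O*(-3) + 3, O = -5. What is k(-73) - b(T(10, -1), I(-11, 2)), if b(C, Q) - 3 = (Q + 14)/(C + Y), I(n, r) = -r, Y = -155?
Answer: 250326/47 ≈ 5326.1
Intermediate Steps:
T(l, d) = 14 (T(l, d) = -4 + (-5*(-3) + 3) = -4 + (15 + 3) = -4 + 18 = 14)
b(C, Q) = 3 + (14 + Q)/(-155 + C) (b(C, Q) = 3 + (Q + 14)/(C - 155) = 3 + (14 + Q)/(-155 + C))
k(-73) - b(T(10, -1), I(-11, 2)) = (-73)**2 - (-451 - 1*2 + 3*14)/(-155 + 14) = 5329 - (-451 - 2 + 42)/(-141) = 5329 - (-1)*(-411)/141 = 5329 - 1*137/47 = 5329 - 137/47 = 250326/47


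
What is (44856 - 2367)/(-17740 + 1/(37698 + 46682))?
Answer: -3585221820/1496901199 ≈ -2.3951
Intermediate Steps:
(44856 - 2367)/(-17740 + 1/(37698 + 46682)) = 42489/(-17740 + 1/84380) = 42489/(-1496901199/84380) = 42489*(-84380/1496901199) = -3585221820/1496901199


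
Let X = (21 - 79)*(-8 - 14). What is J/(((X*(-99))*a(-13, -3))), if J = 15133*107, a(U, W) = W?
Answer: 1619231/378972 ≈ 4.2727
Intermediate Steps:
X = 1276 (X = -58*(-22) = 1276)
J = 1619231
J/(((X*(-99))*a(-13, -3))) = 1619231/(((1276*(-99))*(-3))) = 1619231/((-126324*(-3))) = 1619231/378972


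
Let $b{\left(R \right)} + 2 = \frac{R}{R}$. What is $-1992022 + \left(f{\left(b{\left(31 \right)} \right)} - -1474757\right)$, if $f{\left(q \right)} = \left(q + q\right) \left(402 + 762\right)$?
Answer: $-519593$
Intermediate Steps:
$b{\left(R \right)} = -1$ ($b{\left(R \right)} = -2 + \frac{R}{R} = -2 + 1 = -1$)
$f{\left(q \right)} = 2328 q$ ($f{\left(q \right)} = 2 q 1164 = 2328 q$)
$-1992022 + \left(f{\left(b{\left(31 \right)} \right)} - -1474757\right) = -1992022 + \left(2328 \left(-1\right) - -1474757\right) = -1992022 + \left(-2328 + 1474757\right) = -1992022 + 1472429 = -519593$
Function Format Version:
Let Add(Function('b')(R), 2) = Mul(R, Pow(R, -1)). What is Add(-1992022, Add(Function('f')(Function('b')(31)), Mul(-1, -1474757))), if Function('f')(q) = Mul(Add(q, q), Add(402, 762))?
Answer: -519593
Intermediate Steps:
Function('b')(R) = -1 (Function('b')(R) = Add(-2, Mul(R, Pow(R, -1))) = Add(-2, 1) = -1)
Function('f')(q) = Mul(2328, q) (Function('f')(q) = Mul(Mul(2, q), 1164) = Mul(2328, q))
Add(-1992022, Add(Function('f')(Function('b')(31)), Mul(-1, -1474757))) = Add(-1992022, Add(Mul(2328, -1), Mul(-1, -1474757))) = Add(-1992022, Add(-2328, 1474757)) = Add(-1992022, 1472429) = -519593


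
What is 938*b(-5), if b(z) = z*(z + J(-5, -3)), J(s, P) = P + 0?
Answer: 37520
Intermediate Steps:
J(s, P) = P
b(z) = z*(-3 + z) (b(z) = z*(z - 3) = z*(-3 + z))
938*b(-5) = 938*(-5*(-3 - 5)) = 938*(-5*(-8)) = 938*40 = 37520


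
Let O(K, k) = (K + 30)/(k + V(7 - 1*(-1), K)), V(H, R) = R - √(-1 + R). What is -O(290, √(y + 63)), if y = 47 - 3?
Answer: -43680/37211 + 160*√107/37211 ≈ -1.1294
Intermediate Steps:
y = 44
O(K, k) = (30 + K)/(K + k - √(-1 + K)) (O(K, k) = (K + 30)/(k + (K - √(-1 + K))) = (30 + K)/(K + k - √(-1 + K)))
-O(290, √(y + 63)) = -(30 + 290)/(290 + √(44 + 63) - √(-1 + 290)) = -320/(290 + √107 - √289) = -320/(290 + √107 - 1*17) = -320/(290 + √107 - 17) = -320/(273 + √107)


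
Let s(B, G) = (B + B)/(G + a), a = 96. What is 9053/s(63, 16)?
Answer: 72424/9 ≈ 8047.1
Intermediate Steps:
s(B, G) = 2*B/(96 + G) (s(B, G) = (B + B)/(G + 96) = (2*B)/(96 + G) = 2*B/(96 + G))
9053/s(63, 16) = 9053/((2*63/(96 + 16))) = 9053/((2*63/112)) = 9053/((2*63*(1/112))) = 9053/(9/8) = 9053*(8/9) = 72424/9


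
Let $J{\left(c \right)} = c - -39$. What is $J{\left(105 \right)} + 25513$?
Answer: $25657$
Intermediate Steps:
$J{\left(c \right)} = 39 + c$ ($J{\left(c \right)} = c + 39 = 39 + c$)
$J{\left(105 \right)} + 25513 = \left(39 + 105\right) + 25513 = 144 + 25513 = 25657$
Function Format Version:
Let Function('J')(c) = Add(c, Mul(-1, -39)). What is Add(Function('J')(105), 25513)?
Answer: 25657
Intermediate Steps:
Function('J')(c) = Add(39, c) (Function('J')(c) = Add(c, 39) = Add(39, c))
Add(Function('J')(105), 25513) = Add(Add(39, 105), 25513) = Add(144, 25513) = 25657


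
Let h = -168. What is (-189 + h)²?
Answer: 127449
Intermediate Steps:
(-189 + h)² = (-189 - 168)² = (-357)² = 127449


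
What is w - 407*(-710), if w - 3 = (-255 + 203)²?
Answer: 291677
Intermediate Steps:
w = 2707 (w = 3 + (-255 + 203)² = 3 + (-52)² = 3 + 2704 = 2707)
w - 407*(-710) = 2707 - 407*(-710) = 2707 + 288970 = 291677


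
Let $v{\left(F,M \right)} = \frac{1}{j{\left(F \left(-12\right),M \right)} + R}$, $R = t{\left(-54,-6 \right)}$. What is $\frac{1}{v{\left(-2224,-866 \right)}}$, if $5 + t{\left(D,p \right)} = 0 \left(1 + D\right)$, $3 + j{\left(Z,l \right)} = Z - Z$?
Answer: $-8$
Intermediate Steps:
$j{\left(Z,l \right)} = -3$ ($j{\left(Z,l \right)} = -3 + \left(Z - Z\right) = -3 + 0 = -3$)
$t{\left(D,p \right)} = -5$ ($t{\left(D,p \right)} = -5 + 0 \left(1 + D\right) = -5 + 0 = -5$)
$R = -5$
$v{\left(F,M \right)} = - \frac{1}{8}$ ($v{\left(F,M \right)} = \frac{1}{-3 - 5} = \frac{1}{-8} = - \frac{1}{8}$)
$\frac{1}{v{\left(-2224,-866 \right)}} = \frac{1}{- \frac{1}{8}} = -8$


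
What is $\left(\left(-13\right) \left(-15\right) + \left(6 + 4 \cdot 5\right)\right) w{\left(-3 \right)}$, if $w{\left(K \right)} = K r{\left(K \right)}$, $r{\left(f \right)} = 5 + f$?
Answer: $-1326$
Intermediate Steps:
$w{\left(K \right)} = K \left(5 + K\right)$
$\left(\left(-13\right) \left(-15\right) + \left(6 + 4 \cdot 5\right)\right) w{\left(-3 \right)} = \left(\left(-13\right) \left(-15\right) + \left(6 + 4 \cdot 5\right)\right) \left(- 3 \left(5 - 3\right)\right) = \left(195 + \left(6 + 20\right)\right) \left(\left(-3\right) 2\right) = \left(195 + 26\right) \left(-6\right) = 221 \left(-6\right) = -1326$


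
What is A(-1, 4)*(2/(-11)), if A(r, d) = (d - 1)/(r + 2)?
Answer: -6/11 ≈ -0.54545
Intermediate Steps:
A(r, d) = (-1 + d)/(2 + r)
A(-1, 4)*(2/(-11)) = ((-1 + 4)/(2 - 1))*(2/(-11)) = (3/1)*(2*(-1/11)) = (1*3)*(-2/11) = 3*(-2/11) = -6/11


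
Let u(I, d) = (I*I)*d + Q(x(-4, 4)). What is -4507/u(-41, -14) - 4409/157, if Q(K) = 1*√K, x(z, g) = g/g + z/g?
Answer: -103053807/3694838 ≈ -27.891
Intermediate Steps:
x(z, g) = 1 + z/g
Q(K) = √K
u(I, d) = d*I² (u(I, d) = (I*I)*d + √((4 - 4)/4) = I²*d + √((¼)*0) = d*I² + √0 = d*I² + 0 = d*I²)
-4507/u(-41, -14) - 4409/157 = -4507/((-14*(-41)²)) - 4409/157 = -4507/((-14*1681)) - 4409*1/157 = -4507/(-23534) - 4409/157 = -4507*(-1/23534) - 4409/157 = 4507/23534 - 4409/157 = -103053807/3694838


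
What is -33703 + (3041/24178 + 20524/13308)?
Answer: -2710942088093/80440206 ≈ -33701.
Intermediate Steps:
-33703 + (3041/24178 + 20524/13308) = -33703 + (3041*(1/24178) + 20524*(1/13308)) = -33703 + (3041/24178 + 5131/3327) = -33703 + 134174725/80440206 = -2710942088093/80440206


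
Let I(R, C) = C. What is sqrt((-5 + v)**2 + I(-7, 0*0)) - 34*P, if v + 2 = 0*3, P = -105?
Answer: 3577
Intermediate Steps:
v = -2 (v = -2 + 0*3 = -2 + 0 = -2)
sqrt((-5 + v)**2 + I(-7, 0*0)) - 34*P = sqrt((-5 - 2)**2 + 0*0) - 34*(-105) = sqrt((-7)**2 + 0) + 3570 = sqrt(49 + 0) + 3570 = sqrt(49) + 3570 = 7 + 3570 = 3577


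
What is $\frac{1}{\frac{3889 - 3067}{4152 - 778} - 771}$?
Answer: $- \frac{1687}{1300266} \approx -0.0012974$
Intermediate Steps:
$\frac{1}{\frac{3889 - 3067}{4152 - 778} - 771} = \frac{1}{\frac{822}{3374} - 771} = \frac{1}{822 \cdot \frac{1}{3374} - 771} = \frac{1}{\frac{411}{1687} - 771} = \frac{1}{- \frac{1300266}{1687}} = - \frac{1687}{1300266}$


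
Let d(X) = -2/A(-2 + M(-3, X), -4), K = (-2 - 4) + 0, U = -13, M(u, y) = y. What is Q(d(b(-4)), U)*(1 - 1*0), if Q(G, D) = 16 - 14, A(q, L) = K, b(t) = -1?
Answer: 2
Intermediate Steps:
K = -6 (K = -6 + 0 = -6)
A(q, L) = -6
d(X) = ⅓ (d(X) = -2/(-6) = -2*(-⅙) = ⅓)
Q(G, D) = 2
Q(d(b(-4)), U)*(1 - 1*0) = 2*(1 - 1*0) = 2*(1 + 0) = 2*1 = 2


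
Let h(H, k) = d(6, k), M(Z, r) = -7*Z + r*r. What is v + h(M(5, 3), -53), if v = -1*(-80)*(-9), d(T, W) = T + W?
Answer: -767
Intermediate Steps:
M(Z, r) = r**2 - 7*Z (M(Z, r) = -7*Z + r**2 = r**2 - 7*Z)
h(H, k) = 6 + k
v = -720 (v = 80*(-9) = -720)
v + h(M(5, 3), -53) = -720 + (6 - 53) = -720 - 47 = -767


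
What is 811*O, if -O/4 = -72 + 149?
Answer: -249788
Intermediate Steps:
O = -308 (O = -4*(-72 + 149) = -4*77 = -308)
811*O = 811*(-308) = -249788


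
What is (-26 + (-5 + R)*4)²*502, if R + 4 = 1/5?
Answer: 47005272/25 ≈ 1.8802e+6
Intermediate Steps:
R = -19/5 (R = -4 + 1/5 = -4 + ⅕ = -19/5 ≈ -3.8000)
(-26 + (-5 + R)*4)²*502 = (-26 + (-5 - 19/5)*4)²*502 = (-26 - 44/5*4)²*502 = (-26 - 176/5)²*502 = (-306/5)²*502 = (93636/25)*502 = 47005272/25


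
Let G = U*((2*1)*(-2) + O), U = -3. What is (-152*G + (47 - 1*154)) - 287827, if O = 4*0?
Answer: -289758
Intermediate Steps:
O = 0
G = 12 (G = -3*((2*1)*(-2) + 0) = -3*(2*(-2) + 0) = -3*(-4 + 0) = -3*(-4) = 12)
(-152*G + (47 - 1*154)) - 287827 = (-152*12 + (47 - 1*154)) - 287827 = (-1824 + (47 - 154)) - 287827 = (-1824 - 107) - 287827 = -1931 - 287827 = -289758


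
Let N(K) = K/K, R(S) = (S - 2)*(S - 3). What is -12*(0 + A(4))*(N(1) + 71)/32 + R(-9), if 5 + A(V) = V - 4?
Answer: 267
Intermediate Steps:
R(S) = (-3 + S)*(-2 + S) (R(S) = (-2 + S)*(-3 + S) = (-3 + S)*(-2 + S))
A(V) = -9 + V (A(V) = -5 + (V - 4) = -5 + (-4 + V) = -9 + V)
N(K) = 1
-12*(0 + A(4))*(N(1) + 71)/32 + R(-9) = -12*(0 + (-9 + 4))*(1 + 71)/32 + (6 + (-9)**2 - 5*(-9)) = -12*(0 - 5)*72/32 + (6 + 81 + 45) = -12*(-5*72)/32 + 132 = -(-4320)/32 + 132 = -12*(-45/4) + 132 = 135 + 132 = 267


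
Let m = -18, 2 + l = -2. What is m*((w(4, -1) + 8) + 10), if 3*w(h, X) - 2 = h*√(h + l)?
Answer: -336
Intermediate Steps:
l = -4 (l = -2 - 2 = -4)
w(h, X) = ⅔ + h*√(-4 + h)/3 (w(h, X) = ⅔ + (h*√(h - 4))/3 = ⅔ + (h*√(-4 + h))/3 = ⅔ + h*√(-4 + h)/3)
m*((w(4, -1) + 8) + 10) = -18*(((⅔ + (⅓)*4*√(-4 + 4)) + 8) + 10) = -18*(((⅔ + (⅓)*4*√0) + 8) + 10) = -18*(((⅔ + (⅓)*4*0) + 8) + 10) = -18*(((⅔ + 0) + 8) + 10) = -18*((⅔ + 8) + 10) = -18*(26/3 + 10) = -18*56/3 = -336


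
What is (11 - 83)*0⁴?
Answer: 0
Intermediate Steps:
(11 - 83)*0⁴ = -72*0 = 0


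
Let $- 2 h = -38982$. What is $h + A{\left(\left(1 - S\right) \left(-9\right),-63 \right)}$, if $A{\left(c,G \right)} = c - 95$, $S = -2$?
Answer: $19369$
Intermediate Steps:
$h = 19491$ ($h = \left(- \frac{1}{2}\right) \left(-38982\right) = 19491$)
$A{\left(c,G \right)} = -95 + c$
$h + A{\left(\left(1 - S\right) \left(-9\right),-63 \right)} = 19491 - \left(95 - \left(1 - -2\right) \left(-9\right)\right) = 19491 - \left(95 - \left(1 + 2\right) \left(-9\right)\right) = 19491 + \left(-95 + 3 \left(-9\right)\right) = 19491 - 122 = 19369$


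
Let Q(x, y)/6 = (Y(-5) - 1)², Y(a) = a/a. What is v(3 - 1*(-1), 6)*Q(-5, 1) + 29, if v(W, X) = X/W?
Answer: 29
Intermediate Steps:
Y(a) = 1
Q(x, y) = 0 (Q(x, y) = 6*(1 - 1)² = 6*0² = 6*0 = 0)
v(3 - 1*(-1), 6)*Q(-5, 1) + 29 = (6/(3 - 1*(-1)))*0 + 29 = (6/(3 + 1))*0 + 29 = (6/4)*0 + 29 = (6*(¼))*0 + 29 = (3/2)*0 + 29 = 0 + 29 = 29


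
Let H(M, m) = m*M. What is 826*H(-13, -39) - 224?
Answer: 418558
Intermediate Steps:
H(M, m) = M*m
826*H(-13, -39) - 224 = 826*(-13*(-39)) - 224 = 826*507 - 224 = 418782 - 224 = 418558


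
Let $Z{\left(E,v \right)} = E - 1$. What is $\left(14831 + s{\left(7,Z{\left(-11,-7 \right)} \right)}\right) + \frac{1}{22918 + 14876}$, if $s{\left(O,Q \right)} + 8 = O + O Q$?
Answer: $\frac{557310325}{37794} \approx 14746.0$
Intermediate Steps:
$Z{\left(E,v \right)} = -1 + E$ ($Z{\left(E,v \right)} = E - 1 = -1 + E$)
$s{\left(O,Q \right)} = -8 + O + O Q$ ($s{\left(O,Q \right)} = -8 + \left(O + O Q\right) = -8 + O + O Q$)
$\left(14831 + s{\left(7,Z{\left(-11,-7 \right)} \right)}\right) + \frac{1}{22918 + 14876} = \left(14831 + \left(-8 + 7 + 7 \left(-1 - 11\right)\right)\right) + \frac{1}{22918 + 14876} = \left(14831 + \left(-8 + 7 + 7 \left(-12\right)\right)\right) + \frac{1}{37794} = \left(14831 - 85\right) + \frac{1}{37794} = 14746 + \frac{1}{37794} = \frac{557310325}{37794}$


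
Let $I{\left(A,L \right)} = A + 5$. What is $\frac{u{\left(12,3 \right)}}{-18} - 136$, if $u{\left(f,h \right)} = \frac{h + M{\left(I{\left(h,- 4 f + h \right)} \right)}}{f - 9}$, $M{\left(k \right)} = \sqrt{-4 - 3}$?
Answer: $- \frac{2449}{18} - \frac{i \sqrt{7}}{54} \approx -136.06 - 0.048995 i$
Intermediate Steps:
$I{\left(A,L \right)} = 5 + A$
$M{\left(k \right)} = i \sqrt{7}$ ($M{\left(k \right)} = \sqrt{-7} = i \sqrt{7}$)
$u{\left(f,h \right)} = \frac{h + i \sqrt{7}}{-9 + f}$ ($u{\left(f,h \right)} = \frac{h + i \sqrt{7}}{f - 9} = \frac{h + i \sqrt{7}}{-9 + f}$)
$\frac{u{\left(12,3 \right)}}{-18} - 136 = \frac{\frac{1}{-9 + 12} \left(3 + i \sqrt{7}\right)}{-18} - 136 = \frac{3 + i \sqrt{7}}{3} \left(- \frac{1}{18}\right) - 136 = \left(1 + \frac{i \sqrt{7}}{3}\right) \left(- \frac{1}{18}\right) - 136 = \left(- \frac{1}{18} - \frac{i \sqrt{7}}{54}\right) - 136 = - \frac{2449}{18} - \frac{i \sqrt{7}}{54}$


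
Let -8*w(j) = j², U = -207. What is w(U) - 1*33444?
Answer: -310401/8 ≈ -38800.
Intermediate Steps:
w(j) = -j²/8
w(U) - 1*33444 = -⅛*(-207)² - 1*33444 = -⅛*42849 - 33444 = -42849/8 - 33444 = -310401/8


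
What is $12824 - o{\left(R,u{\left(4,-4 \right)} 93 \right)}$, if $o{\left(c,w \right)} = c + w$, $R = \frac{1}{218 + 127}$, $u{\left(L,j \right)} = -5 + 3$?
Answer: $\frac{4488449}{345} \approx 13010.0$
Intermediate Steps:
$u{\left(L,j \right)} = -2$
$R = \frac{1}{345} \approx 0.0028986$
$12824 - o{\left(R,u{\left(4,-4 \right)} 93 \right)} = 12824 - \left(\frac{1}{345} - 186\right) = 12824 - - \frac{64169}{345} = 12824 + \frac{64169}{345} = \frac{4488449}{345}$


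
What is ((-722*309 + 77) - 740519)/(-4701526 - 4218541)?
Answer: 963540/8920067 ≈ 0.10802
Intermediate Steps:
((-722*309 + 77) - 740519)/(-4701526 - 4218541) = ((-223098 + 77) - 740519)/(-8920067) = (-223021 - 740519)*(-1/8920067) = -963540*(-1/8920067) = 963540/8920067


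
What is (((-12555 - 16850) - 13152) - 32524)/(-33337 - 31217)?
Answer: 863/742 ≈ 1.1631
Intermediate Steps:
(((-12555 - 16850) - 13152) - 32524)/(-33337 - 31217) = ((-29405 - 13152) - 32524)/(-64554) = (-42557 - 32524)*(-1/64554) = -75081*(-1/64554) = 863/742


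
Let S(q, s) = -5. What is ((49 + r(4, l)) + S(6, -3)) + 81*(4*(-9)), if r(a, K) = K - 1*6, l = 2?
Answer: -2876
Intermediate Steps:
r(a, K) = -6 + K (r(a, K) = K - 6 = -6 + K)
((49 + r(4, l)) + S(6, -3)) + 81*(4*(-9)) = ((49 + (-6 + 2)) - 5) + 81*(4*(-9)) = ((49 - 4) - 5) + 81*(-36) = (45 - 5) - 2916 = 40 - 2916 = -2876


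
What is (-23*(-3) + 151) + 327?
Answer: 547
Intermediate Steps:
(-23*(-3) + 151) + 327 = (69 + 151) + 327 = 220 + 327 = 547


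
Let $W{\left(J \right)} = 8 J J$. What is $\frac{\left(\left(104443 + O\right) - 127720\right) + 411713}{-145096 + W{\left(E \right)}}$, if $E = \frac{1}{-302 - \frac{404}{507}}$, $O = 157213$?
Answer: $- \frac{3214933395853569}{854897517862678} \approx -3.7606$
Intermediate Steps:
$E = - \frac{507}{153518}$ ($E = \frac{1}{-302 - \frac{404}{507}} = \frac{1}{- \frac{153518}{507}} = - \frac{507}{153518} \approx -0.0033025$)
$W{\left(J \right)} = 8 J^{2}$
$\frac{\left(\left(104443 + O\right) - 127720\right) + 411713}{-145096 + W{\left(E \right)}} = \frac{\left(\left(104443 + 157213\right) - 127720\right) + 411713}{-145096 + 8 \left(- \frac{507}{153518}\right)^{2}} = \frac{\left(261656 - 127720\right) + 411713}{-145096 + 8 \cdot \frac{257049}{23567776324}} = \frac{133936 + 411713}{-145096 + \frac{514098}{5891944081}} = \frac{545649}{- \frac{854897517862678}{5891944081}} = 545649 \left(- \frac{5891944081}{854897517862678}\right) = - \frac{3214933395853569}{854897517862678}$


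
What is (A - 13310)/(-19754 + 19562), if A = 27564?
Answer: -7127/96 ≈ -74.240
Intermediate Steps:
(A - 13310)/(-19754 + 19562) = (27564 - 13310)/(-19754 + 19562) = 14254/(-192) = 14254*(-1/192) = -7127/96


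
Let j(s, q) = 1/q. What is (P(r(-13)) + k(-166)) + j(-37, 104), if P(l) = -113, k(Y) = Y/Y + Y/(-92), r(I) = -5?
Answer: -263565/2392 ≈ -110.19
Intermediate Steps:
k(Y) = 1 - Y/92 (k(Y) = 1 + Y*(-1/92) = 1 - Y/92)
(P(r(-13)) + k(-166)) + j(-37, 104) = (-113 + (1 - 1/92*(-166))) + 1/104 = (-113 + (1 + 83/46)) + 1/104 = (-113 + 129/46) + 1/104 = -5069/46 + 1/104 = -263565/2392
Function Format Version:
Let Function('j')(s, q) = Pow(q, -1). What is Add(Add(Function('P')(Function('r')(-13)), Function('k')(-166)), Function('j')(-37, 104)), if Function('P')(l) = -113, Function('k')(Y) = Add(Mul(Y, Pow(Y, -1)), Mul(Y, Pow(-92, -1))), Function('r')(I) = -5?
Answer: Rational(-263565, 2392) ≈ -110.19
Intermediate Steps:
Function('k')(Y) = Add(1, Mul(Rational(-1, 92), Y)) (Function('k')(Y) = Add(1, Mul(Y, Rational(-1, 92))) = Add(1, Mul(Rational(-1, 92), Y)))
Add(Add(Function('P')(Function('r')(-13)), Function('k')(-166)), Function('j')(-37, 104)) = Add(Add(-113, Add(1, Mul(Rational(-1, 92), -166))), Pow(104, -1)) = Add(Add(-113, Add(1, Rational(83, 46))), Rational(1, 104)) = Add(Add(-113, Rational(129, 46)), Rational(1, 104)) = Add(Rational(-5069, 46), Rational(1, 104)) = Rational(-263565, 2392)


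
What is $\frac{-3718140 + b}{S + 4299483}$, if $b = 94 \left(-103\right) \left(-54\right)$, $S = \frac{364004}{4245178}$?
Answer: $- \frac{6782334102768}{9126035503489} \approx -0.74319$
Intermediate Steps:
$S = \frac{182002}{2122589}$ ($S = 364004 \cdot \frac{1}{4245178} = \frac{182002}{2122589} \approx 0.085745$)
$b = 522828$ ($b = \left(-9682\right) \left(-54\right) = 522828$)
$\frac{-3718140 + b}{S + 4299483} = \frac{-3718140 + 522828}{\frac{182002}{2122589} + 4299483} = - \frac{3195312}{\frac{9126035503489}{2122589}} = \left(-3195312\right) \frac{2122589}{9126035503489} = - \frac{6782334102768}{9126035503489}$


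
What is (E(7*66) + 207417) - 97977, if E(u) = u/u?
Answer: 109441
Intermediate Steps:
E(u) = 1
(E(7*66) + 207417) - 97977 = (1 + 207417) - 97977 = 207418 - 97977 = 109441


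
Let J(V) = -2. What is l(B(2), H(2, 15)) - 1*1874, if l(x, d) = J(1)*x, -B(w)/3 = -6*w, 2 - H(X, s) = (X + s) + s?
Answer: -1946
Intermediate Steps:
H(X, s) = 2 - X - 2*s (H(X, s) = 2 - ((X + s) + s) = 2 - (X + 2*s) = 2 + (-X - 2*s) = 2 - X - 2*s)
B(w) = 18*w (B(w) = -(-18)*w = 18*w)
l(x, d) = -2*x
l(B(2), H(2, 15)) - 1*1874 = -36*2 - 1*1874 = -2*36 - 1874 = -72 - 1874 = -1946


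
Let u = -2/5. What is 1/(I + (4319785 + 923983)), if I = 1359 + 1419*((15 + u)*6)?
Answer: 5/26847157 ≈ 1.8624e-7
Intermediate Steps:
u = -⅖ (u = -2*⅕ = -⅖ ≈ -0.40000)
I = 628317/5 (I = 1359 + 1419*((15 - ⅖)*6) = 1359 + 1419*((73/5)*6) = 1359 + 1419*(438/5) = 1359 + 621522/5 = 628317/5 ≈ 1.2566e+5)
1/(I + (4319785 + 923983)) = 1/(628317/5 + (4319785 + 923983)) = 1/(628317/5 + 5243768) = 1/(26847157/5) = 5/26847157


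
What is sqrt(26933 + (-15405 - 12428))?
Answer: 30*I ≈ 30.0*I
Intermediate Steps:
sqrt(26933 + (-15405 - 12428)) = sqrt(26933 - 27833) = sqrt(-900) = 30*I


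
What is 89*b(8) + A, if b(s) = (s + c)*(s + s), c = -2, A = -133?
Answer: 8411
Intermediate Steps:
b(s) = 2*s*(-2 + s) (b(s) = (s - 2)*(s + s) = (-2 + s)*(2*s) = 2*s*(-2 + s))
89*b(8) + A = 89*(2*8*(-2 + 8)) - 133 = 89*(2*8*6) - 133 = 89*96 - 133 = 8544 - 133 = 8411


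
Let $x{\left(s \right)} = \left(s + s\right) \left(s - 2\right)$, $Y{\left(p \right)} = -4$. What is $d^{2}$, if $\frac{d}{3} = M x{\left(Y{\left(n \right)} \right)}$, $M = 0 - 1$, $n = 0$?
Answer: $20736$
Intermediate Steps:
$M = -1$
$x{\left(s \right)} = 2 s \left(-2 + s\right)$
$d = -144$ ($d = 3 \left(- 2 \left(-4\right) \left(-2 - 4\right)\right) = 3 \left(- 2 \left(-4\right) \left(-6\right)\right) = 3 \left(\left(-1\right) 48\right) = 3 \left(-48\right) = -144$)
$d^{2} = \left(-144\right)^{2} = 20736$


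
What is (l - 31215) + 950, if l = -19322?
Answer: -49587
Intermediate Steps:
(l - 31215) + 950 = (-19322 - 31215) + 950 = -50537 + 950 = -49587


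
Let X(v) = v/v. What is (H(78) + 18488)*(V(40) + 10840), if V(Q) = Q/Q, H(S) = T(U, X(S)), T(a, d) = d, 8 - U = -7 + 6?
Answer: 200439249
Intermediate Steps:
U = 9 (U = 8 - (-7 + 6) = 8 - 1*(-1) = 8 + 1 = 9)
X(v) = 1
H(S) = 1
V(Q) = 1
(H(78) + 18488)*(V(40) + 10840) = (1 + 18488)*(1 + 10840) = 18489*10841 = 200439249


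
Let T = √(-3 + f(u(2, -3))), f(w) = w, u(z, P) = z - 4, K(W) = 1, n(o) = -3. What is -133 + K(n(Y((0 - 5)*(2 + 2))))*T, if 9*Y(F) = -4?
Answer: -133 + I*√5 ≈ -133.0 + 2.2361*I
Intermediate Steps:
Y(F) = -4/9 (Y(F) = (⅑)*(-4) = -4/9)
u(z, P) = -4 + z
T = I*√5 (T = √(-3 + (-4 + 2)) = √(-3 - 2) = √(-5) = I*√5 ≈ 2.2361*I)
-133 + K(n(Y((0 - 5)*(2 + 2))))*T = -133 + 1*(I*√5) = -133 + I*√5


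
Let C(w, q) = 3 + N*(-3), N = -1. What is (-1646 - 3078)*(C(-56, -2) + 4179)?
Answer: -19769940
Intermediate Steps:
C(w, q) = 6 (C(w, q) = 3 - 1*(-3) = 3 + 3 = 6)
(-1646 - 3078)*(C(-56, -2) + 4179) = (-1646 - 3078)*(6 + 4179) = -4724*4185 = -19769940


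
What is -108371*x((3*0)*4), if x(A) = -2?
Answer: 216742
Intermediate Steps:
-108371*x((3*0)*4) = -108371*(-2) = 216742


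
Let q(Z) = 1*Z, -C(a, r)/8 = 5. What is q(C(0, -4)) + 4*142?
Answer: 528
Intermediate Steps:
C(a, r) = -40 (C(a, r) = -8*5 = -40)
q(Z) = Z
q(C(0, -4)) + 4*142 = -40 + 4*142 = -40 + 568 = 528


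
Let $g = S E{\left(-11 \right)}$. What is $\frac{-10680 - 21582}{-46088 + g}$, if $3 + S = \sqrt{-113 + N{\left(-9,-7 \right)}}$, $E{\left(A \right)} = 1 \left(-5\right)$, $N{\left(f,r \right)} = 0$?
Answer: $\frac{247734521}{353787359} - \frac{26885 i \sqrt{113}}{353787359} \approx 0.70024 - 0.00080781 i$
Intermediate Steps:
$E{\left(A \right)} = -5$
$S = -3 + i \sqrt{113}$ ($S = -3 + \sqrt{-113 + 0} = -3 + \sqrt{-113} = -3 + i \sqrt{113} \approx -3.0 + 10.63 i$)
$g = 15 - 5 i \sqrt{113}$ ($g = \left(-3 + i \sqrt{113}\right) \left(-5\right) = 15 - 5 i \sqrt{113} \approx 15.0 - 53.151 i$)
$\frac{-10680 - 21582}{-46088 + g} = \frac{-10680 - 21582}{-46088 + \left(15 - 5 i \sqrt{113}\right)} = - \frac{32262}{-46073 - 5 i \sqrt{113}}$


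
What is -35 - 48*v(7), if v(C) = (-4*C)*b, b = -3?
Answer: -4067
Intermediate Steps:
v(C) = 12*C (v(C) = -4*C*(-3) = 12*C)
-35 - 48*v(7) = -35 - 576*7 = -35 - 48*84 = -35 - 4032 = -4067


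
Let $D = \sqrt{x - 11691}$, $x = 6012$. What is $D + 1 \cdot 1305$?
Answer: $1305 + 3 i \sqrt{631} \approx 1305.0 + 75.359 i$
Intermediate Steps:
$D = 3 i \sqrt{631}$ ($D = \sqrt{6012 - 11691} = \sqrt{-5679} = 3 i \sqrt{631} \approx 75.359 i$)
$D + 1 \cdot 1305 = 3 i \sqrt{631} + 1 \cdot 1305 = 3 i \sqrt{631} + 1305 = 1305 + 3 i \sqrt{631}$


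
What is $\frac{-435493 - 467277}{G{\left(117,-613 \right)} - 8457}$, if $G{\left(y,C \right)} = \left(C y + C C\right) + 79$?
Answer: $- \frac{90277}{29567} \approx -3.0533$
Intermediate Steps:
$G{\left(y,C \right)} = 79 + C^{2} + C y$ ($G{\left(y,C \right)} = \left(C y + C^{2}\right) + 79 = \left(C^{2} + C y\right) + 79 = 79 + C^{2} + C y$)
$\frac{-435493 - 467277}{G{\left(117,-613 \right)} - 8457} = \frac{-435493 - 467277}{\left(79 + \left(-613\right)^{2} - 71721\right) - 8457} = - \frac{902770}{\left(79 + 375769 - 71721\right) - 8457} = - \frac{902770}{304127 - 8457} = - \frac{902770}{295670} = \left(-902770\right) \frac{1}{295670} = - \frac{90277}{29567}$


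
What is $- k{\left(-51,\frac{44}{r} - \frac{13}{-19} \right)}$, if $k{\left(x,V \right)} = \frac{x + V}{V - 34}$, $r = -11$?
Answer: $- \frac{1032}{709} \approx -1.4556$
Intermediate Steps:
$k{\left(x,V \right)} = \frac{V + x}{-34 + V}$
$- k{\left(-51,\frac{44}{r} - \frac{13}{-19} \right)} = - \frac{\left(\frac{44}{-11} - \frac{13}{-19}\right) - 51}{-34 + \left(\frac{44}{-11} - \frac{13}{-19}\right)} = - \frac{\left(44 \left(- \frac{1}{11}\right) - - \frac{13}{19}\right) - 51}{-34 + \left(44 \left(- \frac{1}{11}\right) - - \frac{13}{19}\right)} = - \frac{\left(-4 + \frac{13}{19}\right) - 51}{-34 + \left(-4 + \frac{13}{19}\right)} = - \frac{- \frac{63}{19} - 51}{-34 - \frac{63}{19}} = - \frac{-1032}{\left(- \frac{709}{19}\right) 19} = - \frac{\left(-19\right) \left(-1032\right)}{709 \cdot 19} = \left(-1\right) \frac{1032}{709} = - \frac{1032}{709}$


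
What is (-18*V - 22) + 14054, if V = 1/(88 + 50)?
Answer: 322733/23 ≈ 14032.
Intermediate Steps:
V = 1/138 ≈ 0.0072464
(-18*V - 22) + 14054 = (-18*1/138 - 22) + 14054 = (-3/23 - 22) + 14054 = -509/23 + 14054 = 322733/23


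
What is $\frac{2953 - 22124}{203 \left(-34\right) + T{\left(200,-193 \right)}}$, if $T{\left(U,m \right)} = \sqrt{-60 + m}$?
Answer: $\frac{132318242}{47637857} + \frac{19171 i \sqrt{253}}{47637857} \approx 2.7776 + 0.0064011 i$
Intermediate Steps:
$\frac{2953 - 22124}{203 \left(-34\right) + T{\left(200,-193 \right)}} = \frac{2953 - 22124}{203 \left(-34\right) + \sqrt{-60 - 193}} = - \frac{19171}{-6902 + \sqrt{-253}} = - \frac{19171}{-6902 + i \sqrt{253}}$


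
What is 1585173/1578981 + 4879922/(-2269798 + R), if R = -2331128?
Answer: -3614389906/63726094179 ≈ -0.056718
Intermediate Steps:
1585173/1578981 + 4879922/(-2269798 + R) = 1585173/1578981 + 4879922/(-2269798 - 2331128) = 1585173*(1/1578981) + 4879922/(-4600926) = 528391/526327 + 4879922*(-1/4600926) = 528391/526327 - 128419/121077 = -3614389906/63726094179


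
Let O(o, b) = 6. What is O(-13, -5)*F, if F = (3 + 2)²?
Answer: 150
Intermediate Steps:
F = 25 (F = 5² = 25)
O(-13, -5)*F = 6*25 = 150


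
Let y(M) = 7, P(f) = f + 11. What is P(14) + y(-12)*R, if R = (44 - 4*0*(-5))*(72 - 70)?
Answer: 641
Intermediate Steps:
P(f) = 11 + f
R = 88 (R = (44 + 0*(-5))*2 = (44 + 0)*2 = 44*2 = 88)
P(14) + y(-12)*R = (11 + 14) + 7*88 = 25 + 616 = 641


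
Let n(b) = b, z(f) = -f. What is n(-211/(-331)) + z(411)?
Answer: -135830/331 ≈ -410.36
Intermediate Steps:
n(-211/(-331)) + z(411) = -211/(-331) - 1*411 = -211*(-1/331) - 411 = 211/331 - 411 = -135830/331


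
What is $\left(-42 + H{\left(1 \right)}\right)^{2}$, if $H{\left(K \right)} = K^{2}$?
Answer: $1681$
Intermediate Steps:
$\left(-42 + H{\left(1 \right)}\right)^{2} = \left(-42 + 1^{2}\right)^{2} = \left(-42 + 1\right)^{2} = \left(-41\right)^{2} = 1681$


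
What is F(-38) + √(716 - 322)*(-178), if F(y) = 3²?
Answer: 9 - 178*√394 ≈ -3524.2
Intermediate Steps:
F(y) = 9
F(-38) + √(716 - 322)*(-178) = 9 + √(716 - 322)*(-178) = 9 + √394*(-178) = 9 - 178*√394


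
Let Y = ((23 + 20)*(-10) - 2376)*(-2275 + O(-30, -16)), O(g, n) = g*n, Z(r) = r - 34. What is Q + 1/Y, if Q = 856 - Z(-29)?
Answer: 4628791631/5036770 ≈ 919.00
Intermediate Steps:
Z(r) = -34 + r
Y = 5036770 (Y = ((23 + 20)*(-10) - 2376)*(-2275 - 30*(-16)) = (43*(-10) - 2376)*(-2275 + 480) = (-430 - 2376)*(-1795) = -2806*(-1795) = 5036770)
Q = 919 (Q = 856 - (-34 - 29) = 856 - 1*(-63) = 856 + 63 = 919)
Q + 1/Y = 919 + 1/5036770 = 4628791631/5036770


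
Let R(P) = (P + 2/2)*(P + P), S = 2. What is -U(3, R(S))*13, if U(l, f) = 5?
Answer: -65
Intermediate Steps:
R(P) = 2*P*(1 + P) (R(P) = (P + 2*(1/2))*(2*P) = (P + 1)*(2*P) = (1 + P)*(2*P) = 2*P*(1 + P))
-U(3, R(S))*13 = -1*5*13 = -5*13 = -65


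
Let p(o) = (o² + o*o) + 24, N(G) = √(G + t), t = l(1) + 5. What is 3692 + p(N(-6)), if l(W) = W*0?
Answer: 3714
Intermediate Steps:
l(W) = 0
t = 5 (t = 0 + 5 = 5)
N(G) = √(5 + G) (N(G) = √(G + 5) = √(5 + G))
p(o) = 24 + 2*o² (p(o) = (o² + o²) + 24 = 2*o² + 24 = 24 + 2*o²)
3692 + p(N(-6)) = 3692 + (24 + 2*(√(5 - 6))²) = 3692 + (24 + 2*(√(-1))²) = 3692 + (24 + 2*I²) = 3692 + (24 + 2*(-1)) = 3692 + (24 - 2) = 3692 + 22 = 3714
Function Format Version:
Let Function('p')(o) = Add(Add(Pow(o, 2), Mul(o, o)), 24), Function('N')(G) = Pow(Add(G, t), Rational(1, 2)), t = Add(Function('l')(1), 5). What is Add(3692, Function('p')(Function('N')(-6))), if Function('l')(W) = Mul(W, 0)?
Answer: 3714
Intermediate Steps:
Function('l')(W) = 0
t = 5 (t = Add(0, 5) = 5)
Function('N')(G) = Pow(Add(5, G), Rational(1, 2)) (Function('N')(G) = Pow(Add(G, 5), Rational(1, 2)) = Pow(Add(5, G), Rational(1, 2)))
Function('p')(o) = Add(24, Mul(2, Pow(o, 2))) (Function('p')(o) = Add(Add(Pow(o, 2), Pow(o, 2)), 24) = Add(Mul(2, Pow(o, 2)), 24) = Add(24, Mul(2, Pow(o, 2))))
Add(3692, Function('p')(Function('N')(-6))) = Add(3692, Add(24, Mul(2, Pow(Pow(Add(5, -6), Rational(1, 2)), 2)))) = Add(3692, Add(24, Mul(2, Pow(Pow(-1, Rational(1, 2)), 2)))) = Add(3692, Add(24, Mul(2, Pow(I, 2)))) = Add(3692, Add(24, Mul(2, -1))) = Add(3692, Add(24, -2)) = Add(3692, 22) = 3714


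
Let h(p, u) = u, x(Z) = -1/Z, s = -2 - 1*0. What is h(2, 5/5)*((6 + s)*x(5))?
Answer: -⅘ ≈ -0.80000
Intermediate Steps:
s = -2 (s = -2 + 0 = -2)
h(2, 5/5)*((6 + s)*x(5)) = (5/5)*((6 - 2)*(-1/5)) = (5*(⅕))*(4*(-1*⅕)) = 1*(4*(-⅕)) = 1*(-⅘) = -⅘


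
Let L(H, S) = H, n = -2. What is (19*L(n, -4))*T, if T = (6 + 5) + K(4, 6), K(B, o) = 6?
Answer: -646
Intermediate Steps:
T = 17 (T = (6 + 5) + 6 = 11 + 6 = 17)
(19*L(n, -4))*T = (19*(-2))*17 = -38*17 = -646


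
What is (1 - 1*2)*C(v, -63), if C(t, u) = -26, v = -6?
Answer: 26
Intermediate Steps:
(1 - 1*2)*C(v, -63) = (1 - 1*2)*(-26) = (1 - 2)*(-26) = -1*(-26) = 26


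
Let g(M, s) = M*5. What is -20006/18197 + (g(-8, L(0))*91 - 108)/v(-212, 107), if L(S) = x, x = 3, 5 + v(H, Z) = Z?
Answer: -35121484/928047 ≈ -37.844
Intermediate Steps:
v(H, Z) = -5 + Z
L(S) = 3
g(M, s) = 5*M
-20006/18197 + (g(-8, L(0))*91 - 108)/v(-212, 107) = -20006/18197 + ((5*(-8))*91 - 108)/(-5 + 107) = -20006*1/18197 + (-40*91 - 108)/102 = -20006/18197 + (-3640 - 108)*(1/102) = -20006/18197 - 3748*1/102 = -20006/18197 - 1874/51 = -35121484/928047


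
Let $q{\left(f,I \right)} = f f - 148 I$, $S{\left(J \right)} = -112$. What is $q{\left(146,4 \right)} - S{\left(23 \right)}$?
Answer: $20836$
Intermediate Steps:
$q{\left(f,I \right)} = f^{2} - 148 I$
$q{\left(146,4 \right)} - S{\left(23 \right)} = \left(146^{2} - 592\right) - -112 = \left(21316 - 592\right) + 112 = 20724 + 112 = 20836$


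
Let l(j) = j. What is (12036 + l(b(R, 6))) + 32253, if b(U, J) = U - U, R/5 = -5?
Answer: 44289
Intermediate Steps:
R = -25 (R = 5*(-5) = -25)
b(U, J) = 0
(12036 + l(b(R, 6))) + 32253 = (12036 + 0) + 32253 = 12036 + 32253 = 44289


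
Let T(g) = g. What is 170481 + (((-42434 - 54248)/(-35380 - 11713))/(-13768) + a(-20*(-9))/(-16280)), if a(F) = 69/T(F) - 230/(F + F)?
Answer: 20244642951937517519/118750142055600 ≈ 1.7048e+5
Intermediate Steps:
a(F) = -46/F (a(F) = 69/F - 230/(F + F) = 69/F - 230*1/(2*F) = 69/F - 115/F = -46/F)
170481 + (((-42434 - 54248)/(-35380 - 11713))/(-13768) + a(-20*(-9))/(-16280)) = 170481 + (((-42434 - 54248)/(-35380 - 11713))/(-13768) - 46/((-20*(-9)))/(-16280)) = 170481 + (-96682/(-47093)*(-1/13768) - 46/180*(-1/16280)) = 170481 + (-96682*(-1/47093)*(-1/13768) - 46*1/180*(-1/16280)) = 170481 + ((96682/47093)*(-1/13768) - 23/90*(-1/16280)) = 170481 + (-48341/324188212 + 23/1465200) = 170481 - 15843226081/118750142055600 = 20244642951937517519/118750142055600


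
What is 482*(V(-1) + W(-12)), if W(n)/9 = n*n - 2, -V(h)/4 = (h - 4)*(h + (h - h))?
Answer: 606356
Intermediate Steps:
V(h) = -4*h*(-4 + h) (V(h) = -4*(h - 4)*(h + (h - h)) = -4*(-4 + h)*(h + 0) = -4*(-4 + h)*h = -4*h*(-4 + h))
W(n) = -18 + 9*n**2 (W(n) = 9*(n*n - 2) = 9*(n**2 - 2) = 9*(-2 + n**2) = -18 + 9*n**2)
482*(V(-1) + W(-12)) = 482*(4*(-1)*(4 - 1*(-1)) + (-18 + 9*(-12)**2)) = 482*(4*(-1)*(4 + 1) + (-18 + 9*144)) = 482*(4*(-1)*5 + (-18 + 1296)) = 482*(-20 + 1278) = 482*1258 = 606356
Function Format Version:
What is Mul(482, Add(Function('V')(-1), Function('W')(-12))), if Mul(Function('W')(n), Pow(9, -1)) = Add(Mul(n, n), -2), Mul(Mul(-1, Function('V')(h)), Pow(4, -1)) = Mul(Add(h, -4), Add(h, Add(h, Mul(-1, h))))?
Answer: 606356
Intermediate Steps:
Function('V')(h) = Mul(-4, h, Add(-4, h)) (Function('V')(h) = Mul(-4, Mul(Add(h, -4), Add(h, Add(h, Mul(-1, h))))) = Mul(-4, Mul(Add(-4, h), Add(h, 0))) = Mul(-4, Mul(Add(-4, h), h)) = Mul(-4, Mul(h, Add(-4, h))) = Mul(-4, h, Add(-4, h)))
Function('W')(n) = Add(-18, Mul(9, Pow(n, 2))) (Function('W')(n) = Mul(9, Add(Mul(n, n), -2)) = Mul(9, Add(Pow(n, 2), -2)) = Mul(9, Add(-2, Pow(n, 2))) = Add(-18, Mul(9, Pow(n, 2))))
Mul(482, Add(Function('V')(-1), Function('W')(-12))) = Mul(482, Add(Mul(4, -1, Add(4, Mul(-1, -1))), Add(-18, Mul(9, Pow(-12, 2))))) = Mul(482, Add(Mul(4, -1, Add(4, 1)), Add(-18, Mul(9, 144)))) = Mul(482, Add(Mul(4, -1, 5), Add(-18, 1296))) = Mul(482, Add(-20, 1278)) = Mul(482, 1258) = 606356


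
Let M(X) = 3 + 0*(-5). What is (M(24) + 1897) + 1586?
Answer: 3486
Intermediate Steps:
M(X) = 3 (M(X) = 3 + 0 = 3)
(M(24) + 1897) + 1586 = (3 + 1897) + 1586 = 1900 + 1586 = 3486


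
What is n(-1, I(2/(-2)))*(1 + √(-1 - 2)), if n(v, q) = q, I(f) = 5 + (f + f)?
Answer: 3 + 3*I*√3 ≈ 3.0 + 5.1962*I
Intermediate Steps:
I(f) = 5 + 2*f
n(-1, I(2/(-2)))*(1 + √(-1 - 2)) = (5 + 2*(2/(-2)))*(1 + √(-1 - 2)) = (5 + 2*(2*(-½)))*(1 + √(-3)) = (5 + 2*(-1))*(1 + I*√3) = (5 - 2)*(1 + I*√3) = 3*(1 + I*√3) = 3 + 3*I*√3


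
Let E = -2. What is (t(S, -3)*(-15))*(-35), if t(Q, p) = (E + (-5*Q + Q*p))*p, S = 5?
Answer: 66150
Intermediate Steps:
t(Q, p) = p*(-2 - 5*Q + Q*p) (t(Q, p) = (-2 + (-5*Q + Q*p))*p = (-2 - 5*Q + Q*p)*p = p*(-2 - 5*Q + Q*p))
(t(S, -3)*(-15))*(-35) = (-3*(-2 - 5*5 + 5*(-3))*(-15))*(-35) = (-3*(-2 - 25 - 15)*(-15))*(-35) = (-3*(-42)*(-15))*(-35) = (126*(-15))*(-35) = -1890*(-35) = 66150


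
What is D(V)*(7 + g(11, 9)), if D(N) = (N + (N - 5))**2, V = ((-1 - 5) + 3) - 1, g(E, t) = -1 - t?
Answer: -507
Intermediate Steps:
V = -4 (V = (-6 + 3) - 1 = -3 - 1 = -4)
D(N) = (-5 + 2*N)**2 (D(N) = (N + (-5 + N))**2 = (-5 + 2*N)**2)
D(V)*(7 + g(11, 9)) = (-5 + 2*(-4))**2*(7 + (-1 - 1*9)) = (-5 - 8)**2*(7 + (-1 - 9)) = (-13)**2*(7 - 10) = 169*(-3) = -507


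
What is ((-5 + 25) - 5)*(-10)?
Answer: -150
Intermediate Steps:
((-5 + 25) - 5)*(-10) = (20 - 5)*(-10) = 15*(-10) = -150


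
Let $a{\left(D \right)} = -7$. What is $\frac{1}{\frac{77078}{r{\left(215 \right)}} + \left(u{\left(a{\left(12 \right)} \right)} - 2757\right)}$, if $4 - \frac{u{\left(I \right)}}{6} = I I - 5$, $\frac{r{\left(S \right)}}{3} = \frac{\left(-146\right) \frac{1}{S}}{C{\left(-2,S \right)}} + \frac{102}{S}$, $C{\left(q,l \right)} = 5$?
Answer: $\frac{546}{39793063} \approx 1.3721 \cdot 10^{-5}$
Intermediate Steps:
$r{\left(S \right)} = \frac{1092}{5 S}$ ($r{\left(S \right)} = 3 \left(\frac{\left(-146\right) \frac{1}{S}}{5} + \frac{102}{S}\right) = 3 \left(- \frac{146}{S} \frac{1}{5} + \frac{102}{S}\right) = 3 \left(- \frac{146}{5 S} + \frac{102}{S}\right) = 3 \frac{364}{5 S} = \frac{1092}{5 S}$)
$u{\left(I \right)} = 54 - 6 I^{2}$ ($u{\left(I \right)} = 24 - 6 \left(I I - 5\right) = 24 - 6 \left(I^{2} - 5\right) = 24 - 6 \left(-5 + I^{2}\right) = 24 - \left(-30 + 6 I^{2}\right) = 54 - 6 I^{2}$)
$\frac{1}{\frac{77078}{r{\left(215 \right)}} + \left(u{\left(a{\left(12 \right)} \right)} - 2757\right)} = \frac{1}{\frac{77078}{\frac{1092}{5} \cdot \frac{1}{215}} - \left(2703 + 294\right)} = \frac{1}{\frac{77078}{\frac{1092}{5} \cdot \frac{1}{215}} + \left(\left(54 - 294\right) - 2757\right)} = \frac{1}{\frac{77078}{\frac{1092}{1075}} + \left(\left(54 - 294\right) - 2757\right)} = \frac{1}{77078 \cdot \frac{1075}{1092} - 2997} = \frac{1}{\frac{41429425}{546} - 2997} = \frac{1}{\frac{39793063}{546}} = \frac{546}{39793063}$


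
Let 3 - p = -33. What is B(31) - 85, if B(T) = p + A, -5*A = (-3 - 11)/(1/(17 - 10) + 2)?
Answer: -3577/75 ≈ -47.693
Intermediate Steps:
p = 36 (p = 3 - 1*(-33) = 3 + 33 = 36)
A = 98/75 (A = -(-3 - 11)/(5*(1/(17 - 10) + 2)) = -(-14)/(5*(1/7 + 2)) = -(-14)/(5*(⅐ + 2)) = -(-14)/(5*15/7) = -(-14)*7/(5*15) = -⅕*(-98/15) = 98/75 ≈ 1.3067)
B(T) = 2798/75 (B(T) = 36 + 98/75 = 2798/75)
B(31) - 85 = 2798/75 - 85 = -3577/75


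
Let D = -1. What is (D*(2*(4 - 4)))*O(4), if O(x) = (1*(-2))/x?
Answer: 0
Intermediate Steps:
O(x) = -2/x
(D*(2*(4 - 4)))*O(4) = (-2*(4 - 4))*(-2/4) = (-2*0)*(-2*¼) = -1*0*(-½) = 0*(-½) = 0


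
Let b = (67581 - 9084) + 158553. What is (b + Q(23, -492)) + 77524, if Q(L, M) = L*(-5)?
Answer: 294459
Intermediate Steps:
b = 217050 (b = 58497 + 158553 = 217050)
Q(L, M) = -5*L
(b + Q(23, -492)) + 77524 = (217050 - 5*23) + 77524 = (217050 - 115) + 77524 = 216935 + 77524 = 294459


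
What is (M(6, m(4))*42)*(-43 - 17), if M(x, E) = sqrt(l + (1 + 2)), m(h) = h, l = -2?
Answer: -2520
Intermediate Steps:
M(x, E) = 1 (M(x, E) = sqrt(-2 + (1 + 2)) = sqrt(-2 + 3) = sqrt(1) = 1)
(M(6, m(4))*42)*(-43 - 17) = (1*42)*(-43 - 17) = 42*(-60) = -2520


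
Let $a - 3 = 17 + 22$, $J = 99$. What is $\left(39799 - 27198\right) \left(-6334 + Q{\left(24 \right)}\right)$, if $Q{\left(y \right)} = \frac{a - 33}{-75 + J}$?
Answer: $- \frac{638480069}{8} \approx -7.981 \cdot 10^{7}$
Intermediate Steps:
$a = 42$ ($a = 3 + \left(17 + 22\right) = 3 + 39 = 42$)
$Q{\left(y \right)} = \frac{3}{8}$ ($Q{\left(y \right)} = \frac{42 - 33}{-75 + 99} = \frac{9}{24} = 9 \cdot \frac{1}{24} = \frac{3}{8}$)
$\left(39799 - 27198\right) \left(-6334 + Q{\left(24 \right)}\right) = \left(39799 - 27198\right) \left(-6334 + \frac{3}{8}\right) = 12601 \left(- \frac{50669}{8}\right) = - \frac{638480069}{8}$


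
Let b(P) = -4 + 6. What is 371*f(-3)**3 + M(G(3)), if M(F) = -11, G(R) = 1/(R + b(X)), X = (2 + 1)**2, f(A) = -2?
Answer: -2979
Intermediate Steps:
X = 9 (X = 3**2 = 9)
b(P) = 2
G(R) = 1/(2 + R) (G(R) = 1/(R + 2) = 1/(2 + R))
371*f(-3)**3 + M(G(3)) = 371*(-2)**3 - 11 = 371*(-8) - 11 = -2968 - 11 = -2979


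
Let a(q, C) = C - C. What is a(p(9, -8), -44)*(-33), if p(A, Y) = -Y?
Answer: 0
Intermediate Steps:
a(q, C) = 0
a(p(9, -8), -44)*(-33) = 0*(-33) = 0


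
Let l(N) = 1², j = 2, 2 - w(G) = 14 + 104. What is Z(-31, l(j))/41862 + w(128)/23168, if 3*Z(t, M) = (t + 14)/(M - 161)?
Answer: -18206893/3636970560 ≈ -0.0050061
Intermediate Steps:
w(G) = -116 (w(G) = 2 - (14 + 104) = 2 - 1*118 = 2 - 118 = -116)
l(N) = 1
Z(t, M) = (14 + t)/(3*(-161 + M)) (Z(t, M) = ((t + 14)/(M - 161))/3 = ((14 + t)/(-161 + M))/3 = (14 + t)/(3*(-161 + M)))
Z(-31, l(j))/41862 + w(128)/23168 = ((14 - 31)/(3*(-161 + 1)))/41862 - 116/23168 = ((⅓)*(-17)/(-160))*(1/41862) - 116*1/23168 = ((⅓)*(-1/160)*(-17))*(1/41862) - 29/5792 = (17/480)*(1/41862) - 29/5792 = 17/20093760 - 29/5792 = -18206893/3636970560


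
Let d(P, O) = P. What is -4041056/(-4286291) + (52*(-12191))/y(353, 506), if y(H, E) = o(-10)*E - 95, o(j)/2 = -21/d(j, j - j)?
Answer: -13545064371604/43510139941 ≈ -311.31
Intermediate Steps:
o(j) = -42/j (o(j) = 2*(-21/j) = -42/j)
y(H, E) = -95 + 21*E/5 (y(H, E) = (-42/(-10))*E - 95 = (-42*(-⅒))*E - 95 = 21*E/5 - 95 = -95 + 21*E/5)
-4041056/(-4286291) + (52*(-12191))/y(353, 506) = -4041056/(-4286291) + (52*(-12191))/(-95 + (21/5)*506) = -4041056*(-1/4286291) - 633932/(-95 + 10626/5) = 4041056/4286291 - 633932/10151/5 = 4041056/4286291 - 633932*5/10151 = 4041056/4286291 - 3169660/10151 = -13545064371604/43510139941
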